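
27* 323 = 8721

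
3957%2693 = 1264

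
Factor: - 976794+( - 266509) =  - 19^1*65437^1 = - 1243303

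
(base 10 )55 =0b110111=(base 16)37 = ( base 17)34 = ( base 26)23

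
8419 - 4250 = 4169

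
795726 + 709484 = 1505210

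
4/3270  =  2/1635 = 0.00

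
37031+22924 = 59955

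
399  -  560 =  -161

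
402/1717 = 402/1717=0.23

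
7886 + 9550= 17436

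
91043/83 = 91043/83  =  1096.90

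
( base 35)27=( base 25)32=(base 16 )4d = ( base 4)1031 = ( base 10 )77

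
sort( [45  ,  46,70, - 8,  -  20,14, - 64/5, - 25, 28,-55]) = [ - 55,-25,  -  20, - 64/5,-8,  14, 28,45,46,70] 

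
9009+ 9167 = 18176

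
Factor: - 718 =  - 2^1 * 359^1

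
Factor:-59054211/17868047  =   - 3^3 * 2187193^1*17868047^ (-1 )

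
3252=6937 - 3685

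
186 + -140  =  46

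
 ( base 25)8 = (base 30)8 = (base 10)8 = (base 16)8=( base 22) 8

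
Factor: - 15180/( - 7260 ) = 23/11 = 11^(-1)*23^1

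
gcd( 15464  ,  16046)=2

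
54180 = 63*860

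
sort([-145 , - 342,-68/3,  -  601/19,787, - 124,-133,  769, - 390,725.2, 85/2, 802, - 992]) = [ - 992,  -  390, - 342,  -  145,-133, - 124,-601/19, - 68/3,85/2,725.2,769, 787, 802 ]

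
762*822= 626364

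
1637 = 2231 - 594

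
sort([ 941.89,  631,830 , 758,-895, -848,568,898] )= [ - 895, - 848,568,631, 758,830, 898,941.89] 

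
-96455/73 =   -  1322 + 51/73 =-1321.30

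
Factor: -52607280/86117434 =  - 2^3*3^1*5^1*11^1*13^( - 1)* 19927^1*3312209^( - 1)=- 26303640/43058717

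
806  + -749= 57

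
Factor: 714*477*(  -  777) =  - 264629106 = - 2^1*3^4*7^2*17^1*37^1*53^1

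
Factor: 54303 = 3^1*23^1*787^1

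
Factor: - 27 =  - 3^3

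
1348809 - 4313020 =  - 2964211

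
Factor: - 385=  - 5^1*7^1*  11^1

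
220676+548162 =768838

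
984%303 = 75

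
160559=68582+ 91977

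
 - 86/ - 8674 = 43/4337 =0.01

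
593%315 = 278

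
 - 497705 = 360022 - 857727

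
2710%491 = 255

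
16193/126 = 128 + 65/126 = 128.52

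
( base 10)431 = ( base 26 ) gf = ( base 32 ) df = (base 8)657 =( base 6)1555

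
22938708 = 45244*507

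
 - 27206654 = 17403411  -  44610065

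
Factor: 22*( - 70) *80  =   - 123200 = - 2^6*5^2*7^1*11^1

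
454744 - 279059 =175685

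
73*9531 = 695763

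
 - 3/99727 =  - 1 + 99724/99727 = -  0.00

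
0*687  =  0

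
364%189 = 175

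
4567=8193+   -  3626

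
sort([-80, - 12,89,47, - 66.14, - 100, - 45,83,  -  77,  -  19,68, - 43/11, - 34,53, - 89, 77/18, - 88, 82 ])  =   [ - 100, - 89,-88,-80,  -  77, - 66.14, - 45,-34, - 19,  -  12, -43/11,77/18,47, 53, 68, 82 , 83,89] 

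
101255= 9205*11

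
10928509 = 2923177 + 8005332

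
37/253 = 37/253 =0.15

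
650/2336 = 325/1168 = 0.28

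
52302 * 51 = 2667402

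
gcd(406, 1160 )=58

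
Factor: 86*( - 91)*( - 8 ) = 2^4*7^1*13^1*43^1 = 62608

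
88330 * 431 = 38070230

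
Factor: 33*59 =3^1*11^1*59^1=1947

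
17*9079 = 154343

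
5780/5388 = 1445/1347 =1.07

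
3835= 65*59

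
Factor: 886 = 2^1 * 443^1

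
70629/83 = 70629/83  =  850.95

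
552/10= 276/5 = 55.20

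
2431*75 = 182325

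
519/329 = 519/329 = 1.58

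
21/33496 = 21/33496 =0.00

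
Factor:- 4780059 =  - 3^1 * 131^1*12163^1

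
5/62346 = 5/62346 = 0.00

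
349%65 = 24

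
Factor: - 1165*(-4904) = 5713160 = 2^3*5^1*233^1*613^1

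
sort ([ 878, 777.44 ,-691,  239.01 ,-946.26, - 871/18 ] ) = [ - 946.26, - 691, - 871/18, 239.01 , 777.44,878 ]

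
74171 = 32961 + 41210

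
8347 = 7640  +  707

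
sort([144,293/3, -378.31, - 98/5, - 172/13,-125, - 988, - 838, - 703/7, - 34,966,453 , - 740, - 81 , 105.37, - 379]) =[ - 988, - 838, - 740,-379 ,  -  378.31, - 125, -703/7, - 81, - 34,  -  98/5, - 172/13, 293/3, 105.37 , 144,453 , 966] 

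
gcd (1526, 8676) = 2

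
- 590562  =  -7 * 84366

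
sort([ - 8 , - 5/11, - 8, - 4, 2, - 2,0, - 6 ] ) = [ - 8, - 8, - 6, - 4, - 2,  -  5/11,0 , 2]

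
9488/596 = 15 + 137/149 = 15.92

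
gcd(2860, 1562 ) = 22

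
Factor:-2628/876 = - 3^1=- 3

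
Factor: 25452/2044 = 3^2 * 73^ ( - 1 )* 101^1 = 909/73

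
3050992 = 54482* 56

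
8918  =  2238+6680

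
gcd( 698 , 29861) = 1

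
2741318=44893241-42151923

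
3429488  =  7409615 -3980127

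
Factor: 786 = 2^1*3^1*131^1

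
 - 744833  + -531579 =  - 1276412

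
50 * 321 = 16050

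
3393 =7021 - 3628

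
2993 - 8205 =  - 5212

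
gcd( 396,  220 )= 44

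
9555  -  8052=1503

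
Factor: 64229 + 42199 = 106428 = 2^2*3^1 * 7^2*181^1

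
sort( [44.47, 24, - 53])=[-53, 24,44.47]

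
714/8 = 357/4 = 89.25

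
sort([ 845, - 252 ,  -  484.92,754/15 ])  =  [- 484.92,-252, 754/15, 845 ] 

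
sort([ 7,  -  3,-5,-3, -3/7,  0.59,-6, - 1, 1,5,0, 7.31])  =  [ - 6, - 5, - 3,-3,-1, - 3/7, 0, 0.59,1,5,7,7.31 ] 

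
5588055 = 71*78705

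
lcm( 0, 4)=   0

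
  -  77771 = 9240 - 87011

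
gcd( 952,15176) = 56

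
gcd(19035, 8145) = 45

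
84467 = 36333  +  48134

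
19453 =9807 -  - 9646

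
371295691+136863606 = 508159297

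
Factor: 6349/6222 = 2^ ( - 1)*3^ (  -  1 )*7^1 * 17^( - 1)*61^( - 1)*907^1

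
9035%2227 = 127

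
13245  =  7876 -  - 5369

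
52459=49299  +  3160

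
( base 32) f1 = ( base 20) 141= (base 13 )2B0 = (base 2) 111100001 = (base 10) 481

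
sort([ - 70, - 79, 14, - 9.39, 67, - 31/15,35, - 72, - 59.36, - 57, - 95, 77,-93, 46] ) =[ - 95,  -  93, -79, - 72,-70, - 59.36, - 57, - 9.39,-31/15,14,35,46,67,77] 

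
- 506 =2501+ - 3007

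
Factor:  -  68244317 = -37^1 * 1844441^1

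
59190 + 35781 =94971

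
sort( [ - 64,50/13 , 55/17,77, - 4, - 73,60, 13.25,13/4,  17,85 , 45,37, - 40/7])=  [-73, - 64, - 40/7, -4,55/17, 13/4, 50/13,13.25 , 17 , 37, 45 , 60,77, 85 ] 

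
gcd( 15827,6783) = 2261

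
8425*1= 8425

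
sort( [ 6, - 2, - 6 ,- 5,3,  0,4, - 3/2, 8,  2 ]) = [ - 6, - 5,- 2 , - 3/2,0,2, 3,4, 6,8] 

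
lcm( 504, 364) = 6552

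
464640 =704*660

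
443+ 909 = 1352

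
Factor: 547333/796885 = 5^ (  -  1)*19^1 * 47^(-1 )*3391^( - 1) * 28807^1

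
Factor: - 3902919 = - 3^1*1069^1*1217^1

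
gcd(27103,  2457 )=1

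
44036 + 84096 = 128132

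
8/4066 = 4/2033 = 0.00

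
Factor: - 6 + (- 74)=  - 80 = -2^4 * 5^1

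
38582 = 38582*1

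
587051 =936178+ -349127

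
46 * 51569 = 2372174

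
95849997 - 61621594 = 34228403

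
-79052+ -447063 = - 526115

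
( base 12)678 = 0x3bc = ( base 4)32330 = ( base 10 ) 956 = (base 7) 2534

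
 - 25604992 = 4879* (  -  5248 ) 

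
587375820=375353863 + 212021957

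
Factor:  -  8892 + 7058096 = 2^2*29^1*67^1*907^1  =  7049204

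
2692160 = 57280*47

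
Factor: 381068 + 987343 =3^1*11^1*41467^1 = 1368411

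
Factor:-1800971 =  - 331^1 * 5441^1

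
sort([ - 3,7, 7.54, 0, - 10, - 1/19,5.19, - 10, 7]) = [ - 10, - 10,-3, - 1/19, 0, 5.19, 7,  7,7.54]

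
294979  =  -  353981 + 648960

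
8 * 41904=335232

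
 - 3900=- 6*650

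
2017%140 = 57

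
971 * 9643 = 9363353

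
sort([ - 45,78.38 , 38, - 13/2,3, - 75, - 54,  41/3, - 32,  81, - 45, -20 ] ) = [ - 75, - 54, - 45,-45, - 32, - 20,  -  13/2, 3, 41/3, 38, 78.38,81 ]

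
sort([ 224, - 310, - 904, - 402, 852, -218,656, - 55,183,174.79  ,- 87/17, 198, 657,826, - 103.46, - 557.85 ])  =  [ - 904, - 557.85,-402, - 310, - 218,-103.46,-55, - 87/17, 174.79 , 183,198,224, 656, 657, 826,  852 ] 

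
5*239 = 1195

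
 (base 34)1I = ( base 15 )37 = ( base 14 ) 3a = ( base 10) 52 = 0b110100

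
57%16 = 9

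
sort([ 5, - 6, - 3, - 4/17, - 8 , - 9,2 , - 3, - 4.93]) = [-9, - 8,-6, - 4.93, - 3 , - 3,  -  4/17,2,5]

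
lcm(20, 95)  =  380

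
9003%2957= 132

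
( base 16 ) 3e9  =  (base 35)SL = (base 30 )13B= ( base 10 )1001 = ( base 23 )1KC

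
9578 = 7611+1967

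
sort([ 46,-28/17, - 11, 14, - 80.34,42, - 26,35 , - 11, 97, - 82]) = [ -82,-80.34 , - 26 , - 11, - 11, - 28/17,14, 35,42,46,97] 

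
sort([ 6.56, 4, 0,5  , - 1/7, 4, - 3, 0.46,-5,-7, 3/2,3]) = [ - 7, - 5 , - 3, -1/7, 0, 0.46, 3/2,3, 4, 4, 5, 6.56]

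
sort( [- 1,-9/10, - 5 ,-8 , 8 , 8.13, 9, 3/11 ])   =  [ - 8, - 5, - 1, - 9/10, 3/11, 8,  8.13  ,  9] 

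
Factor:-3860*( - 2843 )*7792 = 2^6*5^1*193^1*487^1 *2843^1 = 85509252160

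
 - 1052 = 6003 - 7055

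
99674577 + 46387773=146062350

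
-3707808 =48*( - 77246 )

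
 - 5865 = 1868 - 7733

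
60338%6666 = 344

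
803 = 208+595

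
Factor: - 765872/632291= - 2^4*11^(- 1 )*47^( - 1) * 151^1*317^1*1223^(-1)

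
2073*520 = 1077960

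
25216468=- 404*( - 62417)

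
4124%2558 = 1566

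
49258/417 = 118 + 52/417 =118.12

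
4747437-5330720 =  - 583283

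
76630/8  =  9578+3/4=9578.75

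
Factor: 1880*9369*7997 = 140856918840=2^3*3^3*5^1*11^1*47^1*347^1*727^1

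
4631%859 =336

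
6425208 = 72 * 89239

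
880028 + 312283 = 1192311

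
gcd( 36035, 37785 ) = 5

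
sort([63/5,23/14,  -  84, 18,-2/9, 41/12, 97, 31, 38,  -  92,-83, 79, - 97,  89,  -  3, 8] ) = [-97, - 92 ,  -  84, - 83,-3, - 2/9,  23/14,41/12, 8, 63/5, 18, 31,38,79, 89, 97 ] 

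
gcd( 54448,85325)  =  1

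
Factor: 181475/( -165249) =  - 425/387 = - 3^( - 2 ) * 5^2*17^1*43^ ( - 1 ) 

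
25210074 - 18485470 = 6724604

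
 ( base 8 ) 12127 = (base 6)40035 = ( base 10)5207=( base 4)1101113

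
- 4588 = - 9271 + 4683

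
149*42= 6258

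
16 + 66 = 82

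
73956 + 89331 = 163287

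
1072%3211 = 1072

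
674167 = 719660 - 45493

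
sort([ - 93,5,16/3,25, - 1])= [ - 93, - 1,  5, 16/3,25 ]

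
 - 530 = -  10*53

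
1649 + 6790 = 8439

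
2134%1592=542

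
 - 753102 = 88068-841170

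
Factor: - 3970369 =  - 13^1  *  305413^1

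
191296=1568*122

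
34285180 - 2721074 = 31564106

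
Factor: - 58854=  - 2^1*3^1*17^1 * 577^1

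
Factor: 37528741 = 17^1 * 167^1*13219^1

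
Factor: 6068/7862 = 2^1*37^1*41^1*3931^( - 1 ) = 3034/3931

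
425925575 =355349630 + 70575945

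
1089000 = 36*30250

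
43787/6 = 7297  +  5/6 = 7297.83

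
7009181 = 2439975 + 4569206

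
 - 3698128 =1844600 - 5542728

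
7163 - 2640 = 4523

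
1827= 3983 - 2156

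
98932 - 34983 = 63949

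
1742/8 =871/4 = 217.75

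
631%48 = 7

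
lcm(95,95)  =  95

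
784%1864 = 784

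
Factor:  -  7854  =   -2^1 *3^1*7^1*11^1 * 17^1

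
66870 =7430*9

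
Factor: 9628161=3^1*3209387^1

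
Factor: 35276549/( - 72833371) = -7^1*11^1*13^( - 1)*23^1*19919^1*5602567^( - 1)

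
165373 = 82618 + 82755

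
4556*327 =1489812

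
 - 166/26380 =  - 1 + 13107/13190 = - 0.01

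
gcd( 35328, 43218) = 6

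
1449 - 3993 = - 2544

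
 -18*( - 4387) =78966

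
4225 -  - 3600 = 7825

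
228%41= 23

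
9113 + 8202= 17315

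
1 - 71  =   - 70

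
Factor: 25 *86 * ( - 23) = - 49450 = -2^1*5^2 * 23^1*43^1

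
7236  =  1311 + 5925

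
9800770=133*73690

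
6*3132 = 18792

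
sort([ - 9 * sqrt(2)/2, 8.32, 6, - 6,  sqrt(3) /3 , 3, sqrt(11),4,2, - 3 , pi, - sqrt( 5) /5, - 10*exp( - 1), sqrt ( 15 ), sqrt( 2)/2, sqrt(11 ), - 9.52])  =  [ - 9.52, - 9 * sqrt ( 2) /2,-6,  -  10*exp( - 1), - 3, - sqrt(5)/5, sqrt( 3) /3,  sqrt(2 ) /2,2,3, pi,sqrt(11), sqrt(11),  sqrt( 15), 4, 6,  8.32]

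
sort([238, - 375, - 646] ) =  [ - 646, - 375, 238]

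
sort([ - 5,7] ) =[  -  5 , 7 ]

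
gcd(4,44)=4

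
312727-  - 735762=1048489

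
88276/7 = 88276/7 = 12610.86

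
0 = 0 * 67987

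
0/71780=0=0.00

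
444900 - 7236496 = -6791596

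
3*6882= 20646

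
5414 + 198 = 5612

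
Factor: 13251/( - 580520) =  - 2^( - 3)*3^1*5^( - 1)*7^1*23^( - 1 )   =  - 21/920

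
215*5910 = 1270650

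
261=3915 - 3654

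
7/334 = 7/334= 0.02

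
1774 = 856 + 918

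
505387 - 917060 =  - 411673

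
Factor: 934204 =2^2*233551^1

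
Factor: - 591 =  - 3^1 * 197^1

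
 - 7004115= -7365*951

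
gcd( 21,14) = 7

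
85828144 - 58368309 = 27459835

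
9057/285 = 3019/95 = 31.78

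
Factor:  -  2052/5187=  - 36/91 = - 2^2 * 3^2*7^ ( - 1)*13^( - 1 ) 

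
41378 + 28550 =69928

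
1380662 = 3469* 398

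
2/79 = 2/79 = 0.03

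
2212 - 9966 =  - 7754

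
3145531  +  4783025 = 7928556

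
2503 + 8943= 11446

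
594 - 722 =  - 128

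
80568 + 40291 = 120859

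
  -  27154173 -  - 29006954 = 1852781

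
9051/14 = 1293/2 = 646.50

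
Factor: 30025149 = 3^1*7^1*11^1*19^1 * 6841^1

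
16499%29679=16499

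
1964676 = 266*7386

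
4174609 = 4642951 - 468342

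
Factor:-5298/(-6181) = 2^1 * 3^1*7^ ( - 1 ) = 6/7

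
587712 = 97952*6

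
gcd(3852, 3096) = 36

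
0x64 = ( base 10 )100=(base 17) 5F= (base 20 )50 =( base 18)5a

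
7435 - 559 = 6876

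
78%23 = 9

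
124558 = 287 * 434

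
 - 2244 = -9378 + 7134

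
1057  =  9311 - 8254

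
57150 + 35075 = 92225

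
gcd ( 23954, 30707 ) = 1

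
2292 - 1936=356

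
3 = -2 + 5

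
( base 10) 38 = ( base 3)1102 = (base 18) 22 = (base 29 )19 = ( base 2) 100110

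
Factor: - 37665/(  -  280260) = 2^ ( - 2)*3^1* 31^1 * 173^( - 1 )= 93/692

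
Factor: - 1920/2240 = - 2^1*3^1*7^(-1 )   =  - 6/7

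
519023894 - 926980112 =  - 407956218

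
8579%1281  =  893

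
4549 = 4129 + 420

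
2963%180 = 83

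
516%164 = 24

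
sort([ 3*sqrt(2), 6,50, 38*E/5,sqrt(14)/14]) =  [ sqrt( 14 ) /14,3*sqrt( 2), 6,38 *E/5,50]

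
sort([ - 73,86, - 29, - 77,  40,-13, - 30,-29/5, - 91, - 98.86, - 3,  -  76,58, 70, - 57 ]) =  [ - 98.86, - 91 , - 77, - 76, - 73, - 57, - 30, - 29, - 13, - 29/5, - 3,40 , 58, 70, 86]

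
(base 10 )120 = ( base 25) 4k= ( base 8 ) 170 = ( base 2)1111000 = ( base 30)40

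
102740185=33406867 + 69333318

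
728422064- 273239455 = 455182609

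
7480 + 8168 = 15648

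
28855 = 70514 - 41659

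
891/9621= 99/1069  =  0.09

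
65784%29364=7056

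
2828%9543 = 2828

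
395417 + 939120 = 1334537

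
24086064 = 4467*5392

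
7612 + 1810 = 9422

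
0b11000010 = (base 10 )194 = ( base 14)DC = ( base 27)75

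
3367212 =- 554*( - 6078 ) 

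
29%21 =8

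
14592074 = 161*90634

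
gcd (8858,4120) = 206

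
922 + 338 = 1260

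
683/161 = 683/161 = 4.24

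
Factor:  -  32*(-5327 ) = 2^5 * 7^1*761^1 = 170464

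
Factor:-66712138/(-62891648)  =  33356069/31445824 = 2^ ( - 6)*97^1*347^1 * 991^1 * 491341^( - 1) 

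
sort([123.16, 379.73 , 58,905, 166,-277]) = [ - 277,58,123.16, 166, 379.73, 905] 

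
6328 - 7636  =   - 1308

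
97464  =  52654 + 44810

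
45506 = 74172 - 28666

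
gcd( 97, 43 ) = 1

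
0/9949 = 0 = 0.00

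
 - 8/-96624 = 1/12078 = 0.00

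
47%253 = 47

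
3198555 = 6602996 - 3404441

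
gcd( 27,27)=27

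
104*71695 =7456280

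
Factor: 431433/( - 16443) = -3^ ( - 1)*7^( - 1 )*19^1*29^1  =  -551/21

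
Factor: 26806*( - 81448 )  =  -2^4*13^1*1031^1*10181^1 = - 2183295088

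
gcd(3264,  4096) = 64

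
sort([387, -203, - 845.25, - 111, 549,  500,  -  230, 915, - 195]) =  [ - 845.25,- 230, - 203, - 195, - 111,  387,  500,549 , 915 ] 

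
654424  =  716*914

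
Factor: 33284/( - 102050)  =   - 2^1*5^ ( - 2)*13^(-1)*53^1 = - 106/325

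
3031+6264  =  9295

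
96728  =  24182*4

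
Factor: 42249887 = 173^1*244219^1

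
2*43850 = 87700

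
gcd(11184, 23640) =24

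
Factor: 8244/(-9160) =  - 2^( - 1)*3^2*5^( - 1) = - 9/10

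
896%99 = 5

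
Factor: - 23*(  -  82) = 1886= 2^1*23^1*41^1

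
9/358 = 9/358 = 0.03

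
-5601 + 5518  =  -83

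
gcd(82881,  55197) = 9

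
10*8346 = 83460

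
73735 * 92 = 6783620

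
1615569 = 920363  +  695206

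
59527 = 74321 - 14794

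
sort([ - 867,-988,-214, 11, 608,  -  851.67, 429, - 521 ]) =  [-988,  -  867, - 851.67, - 521, - 214, 11, 429, 608 ]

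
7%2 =1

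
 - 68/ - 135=68/135 = 0.50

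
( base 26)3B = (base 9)108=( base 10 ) 89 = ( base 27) 38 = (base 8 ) 131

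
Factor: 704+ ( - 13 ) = 691 = 691^1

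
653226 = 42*15553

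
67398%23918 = 19562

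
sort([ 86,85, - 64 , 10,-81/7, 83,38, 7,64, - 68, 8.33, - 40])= [ - 68, - 64,-40,  -  81/7,7 , 8.33 , 10, 38, 64,83, 85, 86 ]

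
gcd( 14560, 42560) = 1120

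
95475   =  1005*95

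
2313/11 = 2313/11  =  210.27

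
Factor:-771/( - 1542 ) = 1/2 = 2^(-1)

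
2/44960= 1/22480 = 0.00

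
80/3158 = 40/1579 = 0.03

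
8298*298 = 2472804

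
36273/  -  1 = - 36273/1 =- 36273.00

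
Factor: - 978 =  - 2^1 * 3^1*163^1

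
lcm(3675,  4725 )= 33075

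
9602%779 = 254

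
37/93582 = 37/93582 = 0.00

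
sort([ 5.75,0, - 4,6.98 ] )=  [-4, 0,  5.75, 6.98 ] 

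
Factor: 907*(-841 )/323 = - 762787/323 = - 17^( - 1)*19^ ( - 1 )*29^2*907^1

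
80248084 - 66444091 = 13803993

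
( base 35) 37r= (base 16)F6B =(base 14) 161d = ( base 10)3947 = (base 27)5b5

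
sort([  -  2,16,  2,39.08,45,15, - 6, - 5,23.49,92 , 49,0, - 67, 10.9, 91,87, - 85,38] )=[ - 85, -67,  -  6, - 5, - 2,  0, 2, 10.9, 15, 16, 23.49, 38, 39.08,  45,49,87, 91, 92]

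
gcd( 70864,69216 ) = 1648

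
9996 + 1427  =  11423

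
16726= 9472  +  7254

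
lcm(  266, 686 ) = 13034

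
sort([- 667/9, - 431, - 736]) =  [-736,-431 , - 667/9]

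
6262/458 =3131/229 = 13.67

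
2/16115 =2/16115 = 0.00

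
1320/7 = 188+4/7 = 188.57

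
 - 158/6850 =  - 79/3425 = - 0.02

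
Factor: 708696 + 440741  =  269^1*4273^1 = 1149437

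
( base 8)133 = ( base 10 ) 91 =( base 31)2t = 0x5b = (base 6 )231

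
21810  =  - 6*( - 3635 )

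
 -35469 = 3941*( - 9)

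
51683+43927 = 95610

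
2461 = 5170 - 2709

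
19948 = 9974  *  2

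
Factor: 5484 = 2^2*3^1 * 457^1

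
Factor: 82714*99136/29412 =2^5*3^( - 2 )*19^ ( - 1)*43^ ( - 1)*1549^1*41357^1 = 2049983776/7353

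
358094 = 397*902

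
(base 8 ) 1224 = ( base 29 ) MM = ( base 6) 3020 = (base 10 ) 660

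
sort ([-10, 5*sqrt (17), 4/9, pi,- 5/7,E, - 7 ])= [ - 10, - 7, - 5/7,4/9, E, pi, 5*sqrt( 17)]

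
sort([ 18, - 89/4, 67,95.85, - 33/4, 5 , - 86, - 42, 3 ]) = [  -  86, -42, - 89/4,-33/4, 3, 5, 18, 67,95.85]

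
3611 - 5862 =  - 2251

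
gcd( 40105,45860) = 5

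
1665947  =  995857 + 670090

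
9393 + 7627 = 17020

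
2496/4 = 624= 624.00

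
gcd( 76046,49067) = 1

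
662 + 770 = 1432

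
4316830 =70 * 61669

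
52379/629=83 + 172/629 = 83.27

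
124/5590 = 62/2795 = 0.02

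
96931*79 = 7657549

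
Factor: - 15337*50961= - 3^1*7^2*313^1*16987^1  =  - 781588857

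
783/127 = 783/127 = 6.17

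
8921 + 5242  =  14163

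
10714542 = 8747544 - -1966998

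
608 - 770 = - 162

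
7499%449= 315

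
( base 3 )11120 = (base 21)5i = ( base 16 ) 7B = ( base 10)123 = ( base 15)83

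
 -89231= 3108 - 92339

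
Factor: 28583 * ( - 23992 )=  - 685763336 = - 2^3*101^1*283^1*2999^1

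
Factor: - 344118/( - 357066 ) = 691/717=3^( - 1 )*239^( - 1)*691^1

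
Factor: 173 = 173^1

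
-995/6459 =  -995/6459 =- 0.15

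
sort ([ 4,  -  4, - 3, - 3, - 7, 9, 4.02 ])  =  [-7, - 4, - 3,-3,4,4.02, 9 ] 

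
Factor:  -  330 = -2^1*3^1 *5^1*11^1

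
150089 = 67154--82935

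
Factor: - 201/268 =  - 3/4 = - 2^ ( - 2)*3^1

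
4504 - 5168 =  - 664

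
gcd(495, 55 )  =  55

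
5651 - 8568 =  - 2917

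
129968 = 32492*4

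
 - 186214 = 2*( - 93107)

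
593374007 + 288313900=881687907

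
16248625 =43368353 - 27119728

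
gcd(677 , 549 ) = 1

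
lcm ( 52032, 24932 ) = 1196736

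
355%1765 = 355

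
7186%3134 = 918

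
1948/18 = 108 + 2/9 = 108.22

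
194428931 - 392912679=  - 198483748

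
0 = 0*(-51390)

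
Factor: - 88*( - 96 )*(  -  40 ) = - 2^11*3^1* 5^1*11^1  =  - 337920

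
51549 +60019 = 111568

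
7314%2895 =1524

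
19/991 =19/991  =  0.02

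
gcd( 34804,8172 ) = 4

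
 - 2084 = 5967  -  8051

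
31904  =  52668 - 20764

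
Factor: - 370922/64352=  -  2^(-4 )*191^1*971^1*2011^(-1) = - 185461/32176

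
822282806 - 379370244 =442912562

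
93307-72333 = 20974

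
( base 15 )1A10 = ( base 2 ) 1011000001000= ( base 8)13010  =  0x1608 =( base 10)5640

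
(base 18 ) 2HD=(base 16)3C7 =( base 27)18M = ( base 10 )967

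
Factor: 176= 2^4*11^1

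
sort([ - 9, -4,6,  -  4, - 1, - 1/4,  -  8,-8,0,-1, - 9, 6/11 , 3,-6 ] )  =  [- 9 , - 9 , - 8,  -  8, - 6, -4,-4,-1, - 1,-1/4, 0, 6/11,3, 6] 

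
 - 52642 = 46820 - 99462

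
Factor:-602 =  -2^1*7^1 * 43^1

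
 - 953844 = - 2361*404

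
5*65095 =325475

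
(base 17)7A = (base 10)129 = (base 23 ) 5E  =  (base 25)54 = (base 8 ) 201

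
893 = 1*893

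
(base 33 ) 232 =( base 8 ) 4347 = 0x8E7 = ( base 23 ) 472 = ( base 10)2279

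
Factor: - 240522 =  - 2^1*3^1*40087^1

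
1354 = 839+515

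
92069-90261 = 1808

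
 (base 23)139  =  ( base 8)1137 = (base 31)ji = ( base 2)1001011111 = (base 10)607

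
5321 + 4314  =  9635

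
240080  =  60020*4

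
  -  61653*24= - 1479672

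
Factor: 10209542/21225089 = 2^1*7^2*971^( - 1)*21859^( - 1 )* 104179^1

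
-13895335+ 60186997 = 46291662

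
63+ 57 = 120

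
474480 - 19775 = 454705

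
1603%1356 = 247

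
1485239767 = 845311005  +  639928762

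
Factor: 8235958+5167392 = 13403350 = 2^1*5^2*67^1*4001^1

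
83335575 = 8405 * 9915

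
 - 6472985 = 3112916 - 9585901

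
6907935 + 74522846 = 81430781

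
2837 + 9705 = 12542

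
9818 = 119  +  9699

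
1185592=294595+890997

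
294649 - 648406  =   - 353757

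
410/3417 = 410/3417=0.12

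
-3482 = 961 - 4443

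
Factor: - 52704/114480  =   - 122/265 = - 2^1*5^ ( - 1)*53^( - 1 )*61^1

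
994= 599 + 395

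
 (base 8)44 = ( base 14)28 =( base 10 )36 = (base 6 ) 100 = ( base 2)100100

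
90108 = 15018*6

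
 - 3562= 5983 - 9545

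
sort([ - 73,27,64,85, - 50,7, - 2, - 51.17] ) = [ - 73,- 51.17, - 50, - 2,7,27,64,85]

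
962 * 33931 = 32641622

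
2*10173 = 20346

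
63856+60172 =124028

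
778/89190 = 389/44595 = 0.01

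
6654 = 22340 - 15686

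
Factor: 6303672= 2^3*3^2*29^1*3019^1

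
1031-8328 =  - 7297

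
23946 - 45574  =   - 21628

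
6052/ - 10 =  - 3026/5 = -  605.20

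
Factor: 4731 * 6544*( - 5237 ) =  - 162135760368 = - 2^4*3^1 * 19^1*83^1*409^1*5237^1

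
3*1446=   4338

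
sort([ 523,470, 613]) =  [ 470, 523,  613 ]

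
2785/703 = 3 + 676/703 = 3.96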